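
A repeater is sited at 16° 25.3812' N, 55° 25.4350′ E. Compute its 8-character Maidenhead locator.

LK76rk01

Add 180° to longitude and 90° to latitude: 235.42392, 106.42302.
Field: 235.42392/20 → 11 → L, 106.42302/10 → 10 → K; chars LK.
Square: 15.42392/2 → 7, 6.42302/1 → 6; chars 76.
Subsquare: 1.42392/0.0833333 → 17 → r, 0.42302/0.0416667 → 10 → k; chars rk.
Extended square: 0.00725/0.00833333 → 0, 0.00635/0.00416667 → 1; chars 01.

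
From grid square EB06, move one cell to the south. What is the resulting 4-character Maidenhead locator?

EB05

Latitude square 6; −1 → 5.
The longitude characters are unchanged.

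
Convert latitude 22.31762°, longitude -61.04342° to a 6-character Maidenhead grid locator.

Add 180° to longitude and 90° to latitude: 118.9566, 112.3176.
Field (20°×10°, letters A–R): 118.9566/20 → 5 → F, 112.3176/10 → 11 → L; chars FL.
Square (2°×1°, digits 0–9): 18.9566/2 → 9, 2.3176/1 → 2; chars 92.
Subsquare (5′×2.5′, letters a–x): 0.9566/0.0833333 → 11 → l, 0.3176/0.0416667 → 7 → h; chars lh.

FL92lh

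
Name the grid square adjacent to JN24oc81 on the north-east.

Longitude extended square 8; +1 → 9.
Latitude extended square 1; +1 → 2.

JN24oc92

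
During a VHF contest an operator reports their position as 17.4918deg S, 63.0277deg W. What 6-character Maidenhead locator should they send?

Offset from 180°W / 90°S: lon 116.9723°, lat 72.5082°.
Field (20°×10°, letters A–R): lon ⌊116.9723/20⌋ = 5 → F; lat ⌊72.5082/10⌋ = 7 → H.
Square (2°×1°, digits 0–9): lon ⌊16.9723/2⌋ = 8; lat ⌊2.5082/1⌋ = 2.
Subsquare (5′×2.5′, letters a–x): lon ⌊0.9723/0.0833333⌋ = 11 → l; lat ⌊0.5082/0.0416667⌋ = 12 → m.

FH82lm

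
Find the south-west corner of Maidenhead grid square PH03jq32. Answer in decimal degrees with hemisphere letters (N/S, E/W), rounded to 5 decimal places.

Field P=15, H=7: +15·20° lon, +7·10° lat → SW at lon 120°, lat -20°.
Square 0, 3: +0·2° lon, +3·1° lat → SW at lon 120°, lat -17°.
Subsquare j=9, q=16: +9·0.0833333° lon, +16·0.0416667° lat → SW at lon 120.75°, lat -16.3333°.
Extended square 3, 2: +3·0.00833333° lon, +2·0.00416667° lat → SW at lon 120.775°, lat -16.325°.
latitude 16.32500° S, longitude 120.77500° E.

16.32500° S, 120.77500° E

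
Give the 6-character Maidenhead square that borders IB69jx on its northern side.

IC60ja

Latitude subsquare x = 23; +1 → 24, wraps to 0 = a, carry into square.
Latitude square 9; +1 → 10, wraps to 0, carry into field.
Latitude field B = 1; +1 → 2 = C.
The longitude characters are unchanged.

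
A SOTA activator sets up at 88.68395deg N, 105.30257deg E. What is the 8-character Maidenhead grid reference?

OR28pq64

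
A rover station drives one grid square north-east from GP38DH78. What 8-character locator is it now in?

Longitude extended square 7; +1 → 8.
Latitude extended square 8; +1 → 9.

GP38dh89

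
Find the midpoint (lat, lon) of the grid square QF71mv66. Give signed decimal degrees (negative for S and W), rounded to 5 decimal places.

-38.09792, 155.05417

Field Q=16, F=5: +16·20° lon, +5·10° lat → SW at lon 140°, lat -40°.
Square 7, 1: +7·2° lon, +1·1° lat → SW at lon 154°, lat -39°.
Subsquare m=12, v=21: +12·0.0833333° lon, +21·0.0416667° lat → SW at lon 155°, lat -38.125°.
Extended square 6, 6: +6·0.00833333° lon, +6·0.00416667° lat → SW at lon 155.05°, lat -38.1°.
Cell spans 0.00833333° lon × 0.00416667° lat. Centre is SW corner plus half of each.
latitude -38.09792, longitude 155.05417.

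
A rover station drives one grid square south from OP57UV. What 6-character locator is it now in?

OP57uu

Latitude subsquare v = 21; −1 → 20 = u.
The longitude characters are unchanged.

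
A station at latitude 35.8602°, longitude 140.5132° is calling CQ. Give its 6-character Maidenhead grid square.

Add 180° to longitude and 90° to latitude: 320.5132, 125.8602.
Field (20°×10°, letters A–R): lon ⌊320.5132/20⌋ = 16 → Q; lat ⌊125.8602/10⌋ = 12 → M.
Square (2°×1°, digits 0–9): lon ⌊0.5132/2⌋ = 0; lat ⌊5.8602/1⌋ = 5.
Subsquare (5′×2.5′, letters a–x): lon ⌊0.5132/0.0833333⌋ = 6 → g; lat ⌊0.8602/0.0416667⌋ = 20 → u.

QM05gu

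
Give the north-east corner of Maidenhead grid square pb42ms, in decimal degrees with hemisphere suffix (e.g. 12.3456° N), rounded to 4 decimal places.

77.2083° S, 129.0833° E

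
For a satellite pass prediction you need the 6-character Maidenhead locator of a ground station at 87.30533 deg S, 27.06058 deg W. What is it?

HA62lq

Shift to the Maidenhead origin (180°W, 90°S): lon 152.9394, lat 2.6947.
Field: 152.9394/20 → 7 → H, 2.6947/10 → 0 → A; chars HA.
Square: 12.9394/2 → 6, 2.6947/1 → 2; chars 62.
Subsquare: 0.9394/0.0833333 → 11 → l, 0.6947/0.0416667 → 16 → q; chars lq.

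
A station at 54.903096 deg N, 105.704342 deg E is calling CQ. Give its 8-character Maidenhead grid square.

OO24uv46

Add 180° to longitude and 90° to latitude: 285.70434, 144.90310.
Field (20°×10°, letters A–R): 285.70434/20 → 14 → O, 144.90310/10 → 14 → O; chars OO.
Square (2°×1°, digits 0–9): 5.70434/2 → 2, 4.90310/1 → 4; chars 24.
Subsquare (5′×2.5′, letters a–x): 1.70434/0.0833333 → 20 → u, 0.90310/0.0416667 → 21 → v; chars uv.
Extended square (30″×15″, digits 0–9): 0.03768/0.00833333 → 4, 0.02810/0.00416667 → 6; chars 46.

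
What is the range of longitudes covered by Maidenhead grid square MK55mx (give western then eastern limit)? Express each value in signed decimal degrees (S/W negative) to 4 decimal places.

Field M=12, K=10: +12·20° lon, +10·10° lat → SW at lon 60°, lat 10°.
Square 5, 5: +5·2° lon, +5·1° lat → SW at lon 70°, lat 15°.
Subsquare m=12, x=23: +12·0.0833333° lon, +23·0.0416667° lat → SW at lon 71°, lat 15.9583°.
Cell spans 0.0833333° lon × 0.0416667° lat.
west 71.0000, east 71.0833.

71.0000, 71.0833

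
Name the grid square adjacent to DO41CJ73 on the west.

Longitude extended square 7; −1 → 6.
The latitude characters are unchanged.

DO41cj63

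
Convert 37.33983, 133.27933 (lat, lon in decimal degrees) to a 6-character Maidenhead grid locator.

PM67pi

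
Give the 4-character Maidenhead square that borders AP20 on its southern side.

Latitude square 0; −1 → -1, wraps to 9, carry into field.
Latitude field P = 15; −1 → 14 = O.
The longitude characters are unchanged.

AO29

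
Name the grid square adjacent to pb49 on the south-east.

PB58

Longitude square 4; +1 → 5.
Latitude square 9; −1 → 8.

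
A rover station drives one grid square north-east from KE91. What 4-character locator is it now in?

LE02

Longitude square 9; +1 → 10, wraps to 0, carry into field.
Longitude field K = 10; +1 → 11 = L.
Latitude square 1; +1 → 2.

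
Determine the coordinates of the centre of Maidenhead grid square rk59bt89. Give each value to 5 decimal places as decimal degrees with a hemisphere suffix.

19.83125° N, 170.15417° E

Field R=17, K=10: +17·20° lon, +10·10° lat → SW at lon 160°, lat 10°.
Square 5, 9: +5·2° lon, +9·1° lat → SW at lon 170°, lat 19°.
Subsquare b=1, t=19: +1·0.0833333° lon, +19·0.0416667° lat → SW at lon 170.083°, lat 19.7917°.
Extended square 8, 9: +8·0.00833333° lon, +9·0.00416667° lat → SW at lon 170.15°, lat 19.8292°.
Cell spans 0.00833333° lon × 0.00416667° lat. Centre is SW corner plus half of each.
latitude 19.83125° N, longitude 170.15417° E.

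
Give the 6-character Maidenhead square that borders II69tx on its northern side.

Latitude subsquare x = 23; +1 → 24, wraps to 0 = a, carry into square.
Latitude square 9; +1 → 10, wraps to 0, carry into field.
Latitude field I = 8; +1 → 9 = J.
The longitude characters are unchanged.

IJ60ta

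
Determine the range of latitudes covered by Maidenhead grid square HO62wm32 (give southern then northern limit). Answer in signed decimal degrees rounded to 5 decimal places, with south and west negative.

Field H=7, O=14: +7·20° lon, +14·10° lat → SW at lon -40°, lat 50°.
Square 6, 2: +6·2° lon, +2·1° lat → SW at lon -28°, lat 52°.
Subsquare w=22, m=12: +22·0.0833333° lon, +12·0.0416667° lat → SW at lon -26.1667°, lat 52.5°.
Extended square 3, 2: +3·0.00833333° lon, +2·0.00416667° lat → SW at lon -26.1417°, lat 52.5083°.
Cell spans 0.00833333° lon × 0.00416667° lat.
south 52.50833, north 52.51250.

52.50833, 52.51250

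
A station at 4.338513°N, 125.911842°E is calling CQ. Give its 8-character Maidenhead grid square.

Shift to the Maidenhead origin (180°W, 90°S): lon 305.91184, lat 94.33851.
Field (20°×10°, letters A–R): lon ⌊305.91184/20⌋ = 15 → P; lat ⌊94.33851/10⌋ = 9 → J.
Square (2°×1°, digits 0–9): lon ⌊5.91184/2⌋ = 2; lat ⌊4.33851/1⌋ = 4.
Subsquare (5′×2.5′, letters a–x): lon ⌊1.91184/0.0833333⌋ = 22 → w; lat ⌊0.33851/0.0416667⌋ = 8 → i.
Extended square (30″×15″, digits 0–9): lon ⌊0.07851/0.00833333⌋ = 9; lat ⌊0.00518/0.00416667⌋ = 1.

PJ24wi91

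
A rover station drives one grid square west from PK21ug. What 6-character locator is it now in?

PK21tg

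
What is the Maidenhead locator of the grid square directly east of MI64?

MI74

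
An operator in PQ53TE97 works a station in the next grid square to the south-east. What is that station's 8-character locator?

Longitude extended square 9; +1 → 10, wraps to 0, carry into subsquare.
Longitude subsquare t = 19; +1 → 20 = u.
Latitude extended square 7; −1 → 6.

PQ53ue06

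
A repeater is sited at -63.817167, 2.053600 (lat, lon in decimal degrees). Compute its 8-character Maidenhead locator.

JC16ae63

Offset from 180°W / 90°S: lon 182.05360°, lat 26.18283°.
Field (20°×10°, letters A–R): lon ⌊182.05360/20⌋ = 9 → J; lat ⌊26.18283/10⌋ = 2 → C.
Square (2°×1°, digits 0–9): lon ⌊2.05360/2⌋ = 1; lat ⌊6.18283/1⌋ = 6.
Subsquare (5′×2.5′, letters a–x): lon ⌊0.05360/0.0833333⌋ = 0 → a; lat ⌊0.18283/0.0416667⌋ = 4 → e.
Extended square (30″×15″, digits 0–9): lon ⌊0.05360/0.00833333⌋ = 6; lat ⌊0.01617/0.00416667⌋ = 3.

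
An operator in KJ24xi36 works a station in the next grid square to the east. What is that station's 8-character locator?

KJ24xi46

Longitude extended square 3; +1 → 4.
The latitude characters are unchanged.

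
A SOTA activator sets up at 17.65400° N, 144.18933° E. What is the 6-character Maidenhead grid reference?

Shift to the Maidenhead origin (180°W, 90°S): lon 324.1893, lat 107.6540.
Field (20°×10°, letters A–R): lon ⌊324.1893/20⌋ = 16 → Q; lat ⌊107.6540/10⌋ = 10 → K.
Square (2°×1°, digits 0–9): lon ⌊4.1893/2⌋ = 2; lat ⌊7.6540/1⌋ = 7.
Subsquare (5′×2.5′, letters a–x): lon ⌊0.1893/0.0833333⌋ = 2 → c; lat ⌊0.6540/0.0416667⌋ = 15 → p.

QK27cp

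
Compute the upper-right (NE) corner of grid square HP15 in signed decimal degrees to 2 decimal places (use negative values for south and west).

Field H=7, P=15: +7·20° lon, +15·10° lat → SW at lon -40°, lat 60°.
Square 1, 5: +1·2° lon, +5·1° lat → SW at lon -38°, lat 65°.
Cell spans 2° lon × 1° lat. NE corner is SW corner plus one full cell.
latitude 66.00, longitude -36.00.

66.00, -36.00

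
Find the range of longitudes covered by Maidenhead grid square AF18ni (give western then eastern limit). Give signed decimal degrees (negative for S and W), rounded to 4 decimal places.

-176.9167, -176.8333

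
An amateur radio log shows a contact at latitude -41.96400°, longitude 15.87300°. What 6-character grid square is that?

JE78wa

Add 180° to longitude and 90° to latitude: 195.8730, 48.0360.
Field: lon ⌊195.8730/20⌋ = 9 → J; lat ⌊48.0360/10⌋ = 4 → E.
Square: lon ⌊15.8730/2⌋ = 7; lat ⌊8.0360/1⌋ = 8.
Subsquare: lon ⌊1.8730/0.0833333⌋ = 22 → w; lat ⌊0.0360/0.0416667⌋ = 0 → a.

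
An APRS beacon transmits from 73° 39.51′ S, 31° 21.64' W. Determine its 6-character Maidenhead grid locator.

HB46hi

Offset from 180°W / 90°S: lon 148.6393°, lat 16.3415°.
Field (20°×10°, letters A–R): lon ⌊148.6393/20⌋ = 7 → H; lat ⌊16.3415/10⌋ = 1 → B.
Square (2°×1°, digits 0–9): lon ⌊8.6393/2⌋ = 4; lat ⌊6.3415/1⌋ = 6.
Subsquare (5′×2.5′, letters a–x): lon ⌊0.6393/0.0833333⌋ = 7 → h; lat ⌊0.3415/0.0416667⌋ = 8 → i.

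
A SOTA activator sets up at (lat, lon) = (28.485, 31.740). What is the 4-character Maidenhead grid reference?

KL58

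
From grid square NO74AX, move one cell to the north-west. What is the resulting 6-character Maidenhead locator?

NO65xa

Longitude subsquare a = 0; −1 → -1, wraps to 23 = x, carry into square.
Longitude square 7; −1 → 6.
Latitude subsquare x = 23; +1 → 24, wraps to 0 = a, carry into square.
Latitude square 4; +1 → 5.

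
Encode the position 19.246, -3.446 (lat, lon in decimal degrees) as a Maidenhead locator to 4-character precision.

Offset from 180°W / 90°S: lon 176.55°, lat 109.25°.
Field: lon ⌊176.55/20⌋ = 8 → I; lat ⌊109.25/10⌋ = 10 → K.
Square: lon ⌊16.55/2⌋ = 8; lat ⌊9.25/1⌋ = 9.

IK89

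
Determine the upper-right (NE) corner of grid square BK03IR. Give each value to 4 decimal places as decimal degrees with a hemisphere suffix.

13.7500° N, 159.2500° W

Field B=1, K=10: +1·20° lon, +10·10° lat → SW at lon -160°, lat 10°.
Square 0, 3: +0·2° lon, +3·1° lat → SW at lon -160°, lat 13°.
Subsquare i=8, r=17: +8·0.0833333° lon, +17·0.0416667° lat → SW at lon -159.333°, lat 13.7083°.
Cell spans 0.0833333° lon × 0.0416667° lat. NE corner is SW corner plus one full cell.
latitude 13.7500° N, longitude 159.2500° W.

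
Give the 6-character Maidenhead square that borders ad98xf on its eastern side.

BD08af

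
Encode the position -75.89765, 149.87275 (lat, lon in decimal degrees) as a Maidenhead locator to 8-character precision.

Shift to the Maidenhead origin (180°W, 90°S): lon 329.87275, lat 14.10235.
Field (20°×10°, letters A–R): 329.87275/20 → 16 → Q, 14.10235/10 → 1 → B; chars QB.
Square (2°×1°, digits 0–9): 9.87275/2 → 4, 4.10235/1 → 4; chars 44.
Subsquare (5′×2.5′, letters a–x): 1.87275/0.0833333 → 22 → w, 0.10235/0.0416667 → 2 → c; chars wc.
Extended square (30″×15″, digits 0–9): 0.03942/0.00833333 → 4, 0.01902/0.00416667 → 4; chars 44.

QB44wc44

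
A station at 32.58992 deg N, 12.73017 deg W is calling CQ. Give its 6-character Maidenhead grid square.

IM32po

Offset from 180°W / 90°S: lon 167.2698°, lat 122.5899°.
Field: lon ⌊167.2698/20⌋ = 8 → I; lat ⌊122.5899/10⌋ = 12 → M.
Square: lon ⌊7.2698/2⌋ = 3; lat ⌊2.5899/1⌋ = 2.
Subsquare: lon ⌊1.2698/0.0833333⌋ = 15 → p; lat ⌊0.5899/0.0416667⌋ = 14 → o.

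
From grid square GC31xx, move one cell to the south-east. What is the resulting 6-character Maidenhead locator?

GC41aw

Longitude subsquare x = 23; +1 → 24, wraps to 0 = a, carry into square.
Longitude square 3; +1 → 4.
Latitude subsquare x = 23; −1 → 22 = w.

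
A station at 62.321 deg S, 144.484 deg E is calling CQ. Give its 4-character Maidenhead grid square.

Add 180° to longitude and 90° to latitude: 324.48, 27.68.
Field (20°×10°, letters A–R): lon ⌊324.48/20⌋ = 16 → Q; lat ⌊27.68/10⌋ = 2 → C.
Square (2°×1°, digits 0–9): lon ⌊4.48/2⌋ = 2; lat ⌊7.68/1⌋ = 7.

QC27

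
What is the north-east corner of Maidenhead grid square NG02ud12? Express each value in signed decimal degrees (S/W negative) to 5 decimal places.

-27.86250, 81.68333

Field N=13, G=6: +13·20° lon, +6·10° lat → SW at lon 80°, lat -30°.
Square 0, 2: +0·2° lon, +2·1° lat → SW at lon 80°, lat -28°.
Subsquare u=20, d=3: +20·0.0833333° lon, +3·0.0416667° lat → SW at lon 81.6667°, lat -27.875°.
Extended square 1, 2: +1·0.00833333° lon, +2·0.00416667° lat → SW at lon 81.675°, lat -27.8667°.
Cell spans 0.00833333° lon × 0.00416667° lat. NE corner is SW corner plus one full cell.
latitude -27.86250, longitude 81.68333.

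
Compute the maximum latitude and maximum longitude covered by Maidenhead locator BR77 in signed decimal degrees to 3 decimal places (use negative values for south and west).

88.000, -144.000

Field B=1, R=17: +1·20° lon, +17·10° lat → SW at lon -160°, lat 80°.
Square 7, 7: +7·2° lon, +7·1° lat → SW at lon -146°, lat 87°.
Cell spans 2° lon × 1° lat. NE corner is SW corner plus one full cell.
latitude 88.000, longitude -144.000.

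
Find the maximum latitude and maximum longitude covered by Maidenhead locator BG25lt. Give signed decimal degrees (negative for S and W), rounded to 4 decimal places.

-24.1667, -155.0000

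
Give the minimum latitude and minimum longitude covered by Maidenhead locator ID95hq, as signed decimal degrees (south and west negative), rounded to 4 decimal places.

Field I=8, D=3: +8·20° lon, +3·10° lat → SW at lon -20°, lat -60°.
Square 9, 5: +9·2° lon, +5·1° lat → SW at lon -2°, lat -55°.
Subsquare h=7, q=16: +7·0.0833333° lon, +16·0.0416667° lat → SW at lon -1.41667°, lat -54.3333°.
latitude -54.3333, longitude -1.4167.

-54.3333, -1.4167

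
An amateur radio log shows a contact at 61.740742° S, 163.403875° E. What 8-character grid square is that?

Add 180° to longitude and 90° to latitude: 343.40387, 28.25926.
Field: lon ⌊343.40387/20⌋ = 17 → R; lat ⌊28.25926/10⌋ = 2 → C.
Square: lon ⌊3.40387/2⌋ = 1; lat ⌊8.25926/1⌋ = 8.
Subsquare: lon ⌊1.40387/0.0833333⌋ = 16 → q; lat ⌊0.25926/0.0416667⌋ = 6 → g.
Extended square: lon ⌊0.07054/0.00833333⌋ = 8; lat ⌊0.00926/0.00416667⌋ = 2.

RC18qg82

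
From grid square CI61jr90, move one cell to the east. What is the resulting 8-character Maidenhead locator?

CI61kr00

Longitude extended square 9; +1 → 10, wraps to 0, carry into subsquare.
Longitude subsquare j = 9; +1 → 10 = k.
The latitude characters are unchanged.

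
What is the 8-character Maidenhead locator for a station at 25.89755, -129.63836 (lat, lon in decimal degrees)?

Add 180° to longitude and 90° to latitude: 50.36164, 115.89755.
Field: lon ⌊50.36164/20⌋ = 2 → C; lat ⌊115.89755/10⌋ = 11 → L.
Square: lon ⌊10.36164/2⌋ = 5; lat ⌊5.89755/1⌋ = 5.
Subsquare: lon ⌊0.36164/0.0833333⌋ = 4 → e; lat ⌊0.89755/0.0416667⌋ = 21 → v.
Extended square: lon ⌊0.02831/0.00833333⌋ = 3; lat ⌊0.02255/0.00416667⌋ = 5.

CL55ev35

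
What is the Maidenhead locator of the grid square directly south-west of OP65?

OP54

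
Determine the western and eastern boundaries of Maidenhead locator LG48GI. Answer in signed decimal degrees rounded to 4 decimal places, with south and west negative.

48.5000, 48.5833

Field L=11, G=6: +11·20° lon, +6·10° lat → SW at lon 40°, lat -30°.
Square 4, 8: +4·2° lon, +8·1° lat → SW at lon 48°, lat -22°.
Subsquare g=6, i=8: +6·0.0833333° lon, +8·0.0416667° lat → SW at lon 48.5°, lat -21.6667°.
Cell spans 0.0833333° lon × 0.0416667° lat.
west 48.5000, east 48.5833.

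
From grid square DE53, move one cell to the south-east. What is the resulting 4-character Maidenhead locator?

Longitude square 5; +1 → 6.
Latitude square 3; −1 → 2.

DE62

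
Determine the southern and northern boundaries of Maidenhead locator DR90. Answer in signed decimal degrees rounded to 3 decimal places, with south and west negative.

Field D=3, R=17: +3·20° lon, +17·10° lat → SW at lon -120°, lat 80°.
Square 9, 0: +9·2° lon, +0·1° lat → SW at lon -102°, lat 80°.
Cell spans 2° lon × 1° lat.
south 80.000, north 81.000.

80.000, 81.000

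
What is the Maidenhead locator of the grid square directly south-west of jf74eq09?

JF74dq98

Longitude extended square 0; −1 → -1, wraps to 9, carry into subsquare.
Longitude subsquare e = 4; −1 → 3 = d.
Latitude extended square 9; −1 → 8.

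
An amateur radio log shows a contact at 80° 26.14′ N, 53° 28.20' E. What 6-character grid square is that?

LR60rk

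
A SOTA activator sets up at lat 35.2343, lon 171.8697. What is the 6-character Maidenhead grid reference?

Offset from 180°W / 90°S: lon 351.8697°, lat 125.2343°.
Field: lon ⌊351.8697/20⌋ = 17 → R; lat ⌊125.2343/10⌋ = 12 → M.
Square: lon ⌊11.8697/2⌋ = 5; lat ⌊5.2343/1⌋ = 5.
Subsquare: lon ⌊1.8697/0.0833333⌋ = 22 → w; lat ⌊0.2343/0.0416667⌋ = 5 → f.

RM55wf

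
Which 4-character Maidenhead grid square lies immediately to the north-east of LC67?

Longitude square 6; +1 → 7.
Latitude square 7; +1 → 8.

LC78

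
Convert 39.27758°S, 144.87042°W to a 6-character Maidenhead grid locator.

Offset from 180°W / 90°S: lon 35.1296°, lat 50.7224°.
Field: lon ⌊35.1296/20⌋ = 1 → B; lat ⌊50.7224/10⌋ = 5 → F.
Square: lon ⌊15.1296/2⌋ = 7; lat ⌊0.7224/1⌋ = 0.
Subsquare: lon ⌊1.1296/0.0833333⌋ = 13 → n; lat ⌊0.7224/0.0416667⌋ = 17 → r.

BF70nr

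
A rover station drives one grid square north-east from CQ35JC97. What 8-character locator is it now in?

Longitude extended square 9; +1 → 10, wraps to 0, carry into subsquare.
Longitude subsquare j = 9; +1 → 10 = k.
Latitude extended square 7; +1 → 8.

CQ35kc08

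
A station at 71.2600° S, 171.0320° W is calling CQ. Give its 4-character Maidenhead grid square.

Add 180° to longitude and 90° to latitude: 8.97, 18.74.
Field: lon ⌊8.97/20⌋ = 0 → A; lat ⌊18.74/10⌋ = 1 → B.
Square: lon ⌊8.97/2⌋ = 4; lat ⌊8.74/1⌋ = 8.

AB48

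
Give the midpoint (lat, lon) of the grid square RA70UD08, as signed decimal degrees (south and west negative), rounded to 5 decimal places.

Field R=17, A=0: +17·20° lon, +0·10° lat → SW at lon 160°, lat -90°.
Square 7, 0: +7·2° lon, +0·1° lat → SW at lon 174°, lat -90°.
Subsquare u=20, d=3: +20·0.0833333° lon, +3·0.0416667° lat → SW at lon 175.667°, lat -89.875°.
Extended square 0, 8: +0·0.00833333° lon, +8·0.00416667° lat → SW at lon 175.667°, lat -89.8417°.
Cell spans 0.00833333° lon × 0.00416667° lat. Centre is SW corner plus half of each.
latitude -89.83958, longitude 175.67083.

-89.83958, 175.67083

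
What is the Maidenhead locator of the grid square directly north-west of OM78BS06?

OM78as97

Longitude extended square 0; −1 → -1, wraps to 9, carry into subsquare.
Longitude subsquare b = 1; −1 → 0 = a.
Latitude extended square 6; +1 → 7.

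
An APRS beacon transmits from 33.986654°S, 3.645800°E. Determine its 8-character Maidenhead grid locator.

Offset from 180°W / 90°S: lon 183.64580°, lat 56.01335°.
Field (20°×10°, letters A–R): lon ⌊183.64580/20⌋ = 9 → J; lat ⌊56.01335/10⌋ = 5 → F.
Square (2°×1°, digits 0–9): lon ⌊3.64580/2⌋ = 1; lat ⌊6.01335/1⌋ = 6.
Subsquare (5′×2.5′, letters a–x): lon ⌊1.64580/0.0833333⌋ = 19 → t; lat ⌊0.01335/0.0416667⌋ = 0 → a.
Extended square (30″×15″, digits 0–9): lon ⌊0.06247/0.00833333⌋ = 7; lat ⌊0.01335/0.00416667⌋ = 3.

JF16ta73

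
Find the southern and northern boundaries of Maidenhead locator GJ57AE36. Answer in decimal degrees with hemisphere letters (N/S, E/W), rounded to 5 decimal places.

7.19167° N, 7.19583° N

Field G=6, J=9: +6·20° lon, +9·10° lat → SW at lon -60°, lat 0°.
Square 5, 7: +5·2° lon, +7·1° lat → SW at lon -50°, lat 7°.
Subsquare a=0, e=4: +0·0.0833333° lon, +4·0.0416667° lat → SW at lon -50°, lat 7.16667°.
Extended square 3, 6: +3·0.00833333° lon, +6·0.00416667° lat → SW at lon -49.975°, lat 7.19167°.
Cell spans 0.00833333° lon × 0.00416667° lat.
south 7.19167° N, north 7.19583° N.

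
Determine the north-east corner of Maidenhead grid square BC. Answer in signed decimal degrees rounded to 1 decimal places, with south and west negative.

-60.0, -140.0

Field B=1, C=2: +1·20° lon, +2·10° lat → SW at lon -160°, lat -70°.
Cell spans 20° lon × 10° lat. NE corner is SW corner plus one full cell.
latitude -60.0, longitude -140.0.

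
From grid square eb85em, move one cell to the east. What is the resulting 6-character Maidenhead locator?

EB85fm

Longitude subsquare e = 4; +1 → 5 = f.
The latitude characters are unchanged.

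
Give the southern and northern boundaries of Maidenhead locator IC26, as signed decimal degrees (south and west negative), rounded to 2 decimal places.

-64.00, -63.00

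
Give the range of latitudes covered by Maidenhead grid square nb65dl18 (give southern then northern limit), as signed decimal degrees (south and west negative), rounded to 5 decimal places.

-74.50833, -74.50417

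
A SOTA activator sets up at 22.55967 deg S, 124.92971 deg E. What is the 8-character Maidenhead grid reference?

Offset from 180°W / 90°S: lon 304.92971°, lat 67.44033°.
Field: 304.92971/20 → 15 → P, 67.44033/10 → 6 → G; chars PG.
Square: 4.92971/2 → 2, 7.44033/1 → 7; chars 27.
Subsquare: 0.92971/0.0833333 → 11 → l, 0.44033/0.0416667 → 10 → k; chars lk.
Extended square: 0.01304/0.00833333 → 1, 0.02366/0.00416667 → 5; chars 15.

PG27lk15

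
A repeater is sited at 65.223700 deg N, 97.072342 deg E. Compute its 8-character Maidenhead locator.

Shift to the Maidenhead origin (180°W, 90°S): lon 277.07234, lat 155.22370.
Field: 277.07234/20 → 13 → N, 155.22370/10 → 15 → P; chars NP.
Square: 17.07234/2 → 8, 5.22370/1 → 5; chars 85.
Subsquare: 1.07234/0.0833333 → 12 → m, 0.22370/0.0416667 → 5 → f; chars mf.
Extended square: 0.07234/0.00833333 → 8, 0.01537/0.00416667 → 3; chars 83.

NP85mf83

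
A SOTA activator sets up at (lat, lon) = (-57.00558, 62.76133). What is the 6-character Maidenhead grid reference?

Add 180° to longitude and 90° to latitude: 242.7613, 32.9944.
Field: 242.7613/20 → 12 → M, 32.9944/10 → 3 → D; chars MD.
Square: 2.7613/2 → 1, 2.9944/1 → 2; chars 12.
Subsquare: 0.7613/0.0833333 → 9 → j, 0.9944/0.0416667 → 23 → x; chars jx.

MD12jx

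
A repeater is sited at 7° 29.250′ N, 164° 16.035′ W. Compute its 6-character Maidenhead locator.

Offset from 180°W / 90°S: lon 15.7328°, lat 97.4875°.
Field (20°×10°, letters A–R): lon ⌊15.7328/20⌋ = 0 → A; lat ⌊97.4875/10⌋ = 9 → J.
Square (2°×1°, digits 0–9): lon ⌊15.7328/2⌋ = 7; lat ⌊7.4875/1⌋ = 7.
Subsquare (5′×2.5′, letters a–x): lon ⌊1.7328/0.0833333⌋ = 20 → u; lat ⌊0.4875/0.0416667⌋ = 11 → l.

AJ77ul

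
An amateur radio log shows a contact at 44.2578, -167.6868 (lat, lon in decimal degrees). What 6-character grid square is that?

AN64dg

Offset from 180°W / 90°S: lon 12.3132°, lat 134.2578°.
Field (20°×10°, letters A–R): lon ⌊12.3132/20⌋ = 0 → A; lat ⌊134.2578/10⌋ = 13 → N.
Square (2°×1°, digits 0–9): lon ⌊12.3132/2⌋ = 6; lat ⌊4.2578/1⌋ = 4.
Subsquare (5′×2.5′, letters a–x): lon ⌊0.3132/0.0833333⌋ = 3 → d; lat ⌊0.2578/0.0416667⌋ = 6 → g.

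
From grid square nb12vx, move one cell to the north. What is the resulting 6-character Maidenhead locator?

NB13va

Latitude subsquare x = 23; +1 → 24, wraps to 0 = a, carry into square.
Latitude square 2; +1 → 3.
The longitude characters are unchanged.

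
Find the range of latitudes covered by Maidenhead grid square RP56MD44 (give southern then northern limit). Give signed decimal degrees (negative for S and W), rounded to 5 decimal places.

66.14167, 66.14583

Field R=17, P=15: +17·20° lon, +15·10° lat → SW at lon 160°, lat 60°.
Square 5, 6: +5·2° lon, +6·1° lat → SW at lon 170°, lat 66°.
Subsquare m=12, d=3: +12·0.0833333° lon, +3·0.0416667° lat → SW at lon 171°, lat 66.125°.
Extended square 4, 4: +4·0.00833333° lon, +4·0.00416667° lat → SW at lon 171.033°, lat 66.1417°.
Cell spans 0.00833333° lon × 0.00416667° lat.
south 66.14167, north 66.14583.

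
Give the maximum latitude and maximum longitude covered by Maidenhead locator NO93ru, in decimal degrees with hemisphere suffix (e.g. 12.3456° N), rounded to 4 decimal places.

53.8750° N, 99.5000° E

Field N=13, O=14: +13·20° lon, +14·10° lat → SW at lon 80°, lat 50°.
Square 9, 3: +9·2° lon, +3·1° lat → SW at lon 98°, lat 53°.
Subsquare r=17, u=20: +17·0.0833333° lon, +20·0.0416667° lat → SW at lon 99.4167°, lat 53.8333°.
Cell spans 0.0833333° lon × 0.0416667° lat. NE corner is SW corner plus one full cell.
latitude 53.8750° N, longitude 99.5000° E.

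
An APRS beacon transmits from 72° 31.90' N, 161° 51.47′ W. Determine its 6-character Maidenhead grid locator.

AQ92bm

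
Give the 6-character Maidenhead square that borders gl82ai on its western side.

Longitude subsquare a = 0; −1 → -1, wraps to 23 = x, carry into square.
Longitude square 8; −1 → 7.
The latitude characters are unchanged.

GL72xi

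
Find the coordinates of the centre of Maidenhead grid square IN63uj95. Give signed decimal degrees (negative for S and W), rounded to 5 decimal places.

43.39792, -6.25417

Field I=8, N=13: +8·20° lon, +13·10° lat → SW at lon -20°, lat 40°.
Square 6, 3: +6·2° lon, +3·1° lat → SW at lon -8°, lat 43°.
Subsquare u=20, j=9: +20·0.0833333° lon, +9·0.0416667° lat → SW at lon -6.33333°, lat 43.375°.
Extended square 9, 5: +9·0.00833333° lon, +5·0.00416667° lat → SW at lon -6.25833°, lat 43.3958°.
Cell spans 0.00833333° lon × 0.00416667° lat. Centre is SW corner plus half of each.
latitude 43.39792, longitude -6.25417.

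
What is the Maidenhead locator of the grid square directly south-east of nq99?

OQ08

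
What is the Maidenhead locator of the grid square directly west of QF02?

PF92

Longitude square 0; −1 → -1, wraps to 9, carry into field.
Longitude field Q = 16; −1 → 15 = P.
The latitude characters are unchanged.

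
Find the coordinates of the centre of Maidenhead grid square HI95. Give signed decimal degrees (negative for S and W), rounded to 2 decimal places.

-4.50, -21.00

Field H=7, I=8: +7·20° lon, +8·10° lat → SW at lon -40°, lat -10°.
Square 9, 5: +9·2° lon, +5·1° lat → SW at lon -22°, lat -5°.
Cell spans 2° lon × 1° lat. Centre is SW corner plus half of each.
latitude -4.50, longitude -21.00.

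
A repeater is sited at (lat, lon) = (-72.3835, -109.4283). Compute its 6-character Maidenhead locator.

Shift to the Maidenhead origin (180°W, 90°S): lon 70.5717, lat 17.6165.
Field (20°×10°, letters A–R): lon ⌊70.5717/20⌋ = 3 → D; lat ⌊17.6165/10⌋ = 1 → B.
Square (2°×1°, digits 0–9): lon ⌊10.5717/2⌋ = 5; lat ⌊7.6165/1⌋ = 7.
Subsquare (5′×2.5′, letters a–x): lon ⌊0.5717/0.0833333⌋ = 6 → g; lat ⌊0.6165/0.0416667⌋ = 14 → o.

DB57go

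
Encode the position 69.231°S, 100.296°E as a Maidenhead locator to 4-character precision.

OC00

Offset from 180°W / 90°S: lon 280.30°, lat 20.77°.
Field: 280.30/20 → 14 → O, 20.77/10 → 2 → C; chars OC.
Square: 0.30/2 → 0, 0.77/1 → 0; chars 00.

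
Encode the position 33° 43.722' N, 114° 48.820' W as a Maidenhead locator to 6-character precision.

Offset from 180°W / 90°S: lon 65.1863°, lat 123.7287°.
Field: lon ⌊65.1863/20⌋ = 3 → D; lat ⌊123.7287/10⌋ = 12 → M.
Square: lon ⌊5.1863/2⌋ = 2; lat ⌊3.7287/1⌋ = 3.
Subsquare: lon ⌊1.1863/0.0833333⌋ = 14 → o; lat ⌊0.7287/0.0416667⌋ = 17 → r.

DM23or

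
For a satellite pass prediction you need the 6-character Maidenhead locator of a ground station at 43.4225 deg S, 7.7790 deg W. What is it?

Offset from 180°W / 90°S: lon 172.2210°, lat 46.5775°.
Field: lon ⌊172.2210/20⌋ = 8 → I; lat ⌊46.5775/10⌋ = 4 → E.
Square: lon ⌊12.2210/2⌋ = 6; lat ⌊6.5775/1⌋ = 6.
Subsquare: lon ⌊0.2210/0.0833333⌋ = 2 → c; lat ⌊0.5775/0.0416667⌋ = 13 → n.

IE66cn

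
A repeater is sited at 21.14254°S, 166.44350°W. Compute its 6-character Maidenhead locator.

Offset from 180°W / 90°S: lon 13.5565°, lat 68.8575°.
Field: lon ⌊13.5565/20⌋ = 0 → A; lat ⌊68.8575/10⌋ = 6 → G.
Square: lon ⌊13.5565/2⌋ = 6; lat ⌊8.8575/1⌋ = 8.
Subsquare: lon ⌊1.5565/0.0833333⌋ = 18 → s; lat ⌊0.8575/0.0416667⌋ = 20 → u.

AG68su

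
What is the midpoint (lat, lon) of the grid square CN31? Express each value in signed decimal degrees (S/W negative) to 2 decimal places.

41.50, -133.00

Field C=2, N=13: +2·20° lon, +13·10° lat → SW at lon -140°, lat 40°.
Square 3, 1: +3·2° lon, +1·1° lat → SW at lon -134°, lat 41°.
Cell spans 2° lon × 1° lat. Centre is SW corner plus half of each.
latitude 41.50, longitude -133.00.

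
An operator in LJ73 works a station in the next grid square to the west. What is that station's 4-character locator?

LJ63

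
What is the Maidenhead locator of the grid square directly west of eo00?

Longitude square 0; −1 → -1, wraps to 9, carry into field.
Longitude field E = 4; −1 → 3 = D.
The latitude characters are unchanged.

DO90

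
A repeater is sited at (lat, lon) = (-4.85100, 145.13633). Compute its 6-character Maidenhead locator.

QI25nd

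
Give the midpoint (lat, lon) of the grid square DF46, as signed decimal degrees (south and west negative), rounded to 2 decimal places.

-33.50, -111.00

Field D=3, F=5: +3·20° lon, +5·10° lat → SW at lon -120°, lat -40°.
Square 4, 6: +4·2° lon, +6·1° lat → SW at lon -112°, lat -34°.
Cell spans 2° lon × 1° lat. Centre is SW corner plus half of each.
latitude -33.50, longitude -111.00.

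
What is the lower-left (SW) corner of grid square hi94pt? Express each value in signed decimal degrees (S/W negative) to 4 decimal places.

-5.2083, -20.7500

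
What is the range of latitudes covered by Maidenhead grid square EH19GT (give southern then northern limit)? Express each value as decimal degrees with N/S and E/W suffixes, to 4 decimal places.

10.2083° S, 10.1667° S

Field E=4, H=7: +4·20° lon, +7·10° lat → SW at lon -100°, lat -20°.
Square 1, 9: +1·2° lon, +9·1° lat → SW at lon -98°, lat -11°.
Subsquare g=6, t=19: +6·0.0833333° lon, +19·0.0416667° lat → SW at lon -97.5°, lat -10.2083°.
Cell spans 0.0833333° lon × 0.0416667° lat.
south 10.2083° S, north 10.1667° S.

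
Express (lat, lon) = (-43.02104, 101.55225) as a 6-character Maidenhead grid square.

Shift to the Maidenhead origin (180°W, 90°S): lon 281.5523, lat 46.9790.
Field: 281.5523/20 → 14 → O, 46.9790/10 → 4 → E; chars OE.
Square: 1.5523/2 → 0, 6.9790/1 → 6; chars 06.
Subsquare: 1.5523/0.0833333 → 18 → s, 0.9790/0.0416667 → 23 → x; chars sx.

OE06sx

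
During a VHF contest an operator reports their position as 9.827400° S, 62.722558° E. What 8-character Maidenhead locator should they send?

MI10ie61

Add 180° to longitude and 90° to latitude: 242.72256, 80.17260.
Field: 242.72256/20 → 12 → M, 80.17260/10 → 8 → I; chars MI.
Square: 2.72256/2 → 1, 0.17260/1 → 0; chars 10.
Subsquare: 0.72256/0.0833333 → 8 → i, 0.17260/0.0416667 → 4 → e; chars ie.
Extended square: 0.05589/0.00833333 → 6, 0.00593/0.00416667 → 1; chars 61.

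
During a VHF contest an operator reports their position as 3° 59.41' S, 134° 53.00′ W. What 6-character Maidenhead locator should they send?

CI26na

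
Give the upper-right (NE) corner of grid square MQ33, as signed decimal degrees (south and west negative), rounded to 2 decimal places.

Field M=12, Q=16: +12·20° lon, +16·10° lat → SW at lon 60°, lat 70°.
Square 3, 3: +3·2° lon, +3·1° lat → SW at lon 66°, lat 73°.
Cell spans 2° lon × 1° lat. NE corner is SW corner plus one full cell.
latitude 74.00, longitude 68.00.

74.00, 68.00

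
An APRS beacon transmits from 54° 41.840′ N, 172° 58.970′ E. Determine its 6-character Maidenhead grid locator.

Add 180° to longitude and 90° to latitude: 352.9828, 144.6973.
Field: 352.9828/20 → 17 → R, 144.6973/10 → 14 → O; chars RO.
Square: 12.9828/2 → 6, 4.6973/1 → 4; chars 64.
Subsquare: 0.9828/0.0833333 → 11 → l, 0.6973/0.0416667 → 16 → q; chars lq.

RO64lq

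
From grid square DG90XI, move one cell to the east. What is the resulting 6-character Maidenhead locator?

Longitude subsquare x = 23; +1 → 24, wraps to 0 = a, carry into square.
Longitude square 9; +1 → 10, wraps to 0, carry into field.
Longitude field D = 3; +1 → 4 = E.
The latitude characters are unchanged.

EG00ai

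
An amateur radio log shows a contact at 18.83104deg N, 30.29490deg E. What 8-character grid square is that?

KK58dt59

Offset from 180°W / 90°S: lon 210.29490°, lat 108.83104°.
Field: 210.29490/20 → 10 → K, 108.83104/10 → 10 → K; chars KK.
Square: 10.29490/2 → 5, 8.83104/1 → 8; chars 58.
Subsquare: 0.29490/0.0833333 → 3 → d, 0.83104/0.0416667 → 19 → t; chars dt.
Extended square: 0.04490/0.00833333 → 5, 0.03937/0.00416667 → 9; chars 59.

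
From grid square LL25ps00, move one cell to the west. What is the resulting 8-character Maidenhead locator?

LL25os90

Longitude extended square 0; −1 → -1, wraps to 9, carry into subsquare.
Longitude subsquare p = 15; −1 → 14 = o.
The latitude characters are unchanged.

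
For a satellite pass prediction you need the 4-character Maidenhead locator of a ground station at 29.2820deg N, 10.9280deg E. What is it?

JL59

Offset from 180°W / 90°S: lon 190.93°, lat 119.28°.
Field: 190.93/20 → 9 → J, 119.28/10 → 11 → L; chars JL.
Square: 10.93/2 → 5, 9.28/1 → 9; chars 59.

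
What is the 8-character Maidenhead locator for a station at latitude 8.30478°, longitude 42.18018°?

Offset from 180°W / 90°S: lon 222.18018°, lat 98.30478°.
Field: 222.18018/20 → 11 → L, 98.30478/10 → 9 → J; chars LJ.
Square: 2.18018/2 → 1, 8.30478/1 → 8; chars 18.
Subsquare: 0.18018/0.0833333 → 2 → c, 0.30478/0.0416667 → 7 → h; chars ch.
Extended square: 0.01351/0.00833333 → 1, 0.01311/0.00416667 → 3; chars 13.

LJ18ch13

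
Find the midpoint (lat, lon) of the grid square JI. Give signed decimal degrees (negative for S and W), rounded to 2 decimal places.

-5.00, 10.00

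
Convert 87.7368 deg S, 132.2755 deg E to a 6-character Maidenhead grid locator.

PA62dg

Offset from 180°W / 90°S: lon 312.2755°, lat 2.2632°.
Field: 312.2755/20 → 15 → P, 2.2632/10 → 0 → A; chars PA.
Square: 12.2755/2 → 6, 2.2632/1 → 2; chars 62.
Subsquare: 0.2755/0.0833333 → 3 → d, 0.2632/0.0416667 → 6 → g; chars dg.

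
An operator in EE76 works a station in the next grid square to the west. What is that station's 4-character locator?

EE66

Longitude square 7; −1 → 6.
The latitude characters are unchanged.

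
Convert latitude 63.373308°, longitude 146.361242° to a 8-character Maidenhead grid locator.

Shift to the Maidenhead origin (180°W, 90°S): lon 326.36124, lat 153.37331.
Field: lon ⌊326.36124/20⌋ = 16 → Q; lat ⌊153.37331/10⌋ = 15 → P.
Square: lon ⌊6.36124/2⌋ = 3; lat ⌊3.37331/1⌋ = 3.
Subsquare: lon ⌊0.36124/0.0833333⌋ = 4 → e; lat ⌊0.37331/0.0416667⌋ = 8 → i.
Extended square: lon ⌊0.02791/0.00833333⌋ = 3; lat ⌊0.03997/0.00416667⌋ = 9.

QP33ei39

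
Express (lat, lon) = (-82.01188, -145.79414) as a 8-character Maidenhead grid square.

Add 180° to longitude and 90° to latitude: 34.20586, 7.98812.
Field: 34.20586/20 → 1 → B, 7.98812/10 → 0 → A; chars BA.
Square: 14.20586/2 → 7, 7.98812/1 → 7; chars 77.
Subsquare: 0.20586/0.0833333 → 2 → c, 0.98812/0.0416667 → 23 → x; chars cx.
Extended square: 0.03919/0.00833333 → 4, 0.02979/0.00416667 → 7; chars 47.

BA77cx47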